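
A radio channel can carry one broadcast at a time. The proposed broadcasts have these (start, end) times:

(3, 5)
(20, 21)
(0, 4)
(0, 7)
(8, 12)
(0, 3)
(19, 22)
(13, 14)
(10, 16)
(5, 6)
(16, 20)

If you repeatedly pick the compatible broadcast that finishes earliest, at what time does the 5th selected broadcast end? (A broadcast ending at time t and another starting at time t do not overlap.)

Greedy by earliest finish: after sorting by end time, pick each interval compatible with the last pick.
By end time: (0,3), (0,4), (3,5), (5,6), (0,7), (8,12), (13,14), (10,16), (16,20), (20,21), (19,22).
Pick (0,3); next start ≥ 3 → (3,5); next start ≥ 5 → (5,6); next start ≥ 6 → (8,12); next start ≥ 12 → (13,14); next start ≥ 14 → (16,20); next start ≥ 20 → (20,21).
Selected: (0,3) (3,5) (5,6) (8,12) (13,14) (16,20) (20,21)

14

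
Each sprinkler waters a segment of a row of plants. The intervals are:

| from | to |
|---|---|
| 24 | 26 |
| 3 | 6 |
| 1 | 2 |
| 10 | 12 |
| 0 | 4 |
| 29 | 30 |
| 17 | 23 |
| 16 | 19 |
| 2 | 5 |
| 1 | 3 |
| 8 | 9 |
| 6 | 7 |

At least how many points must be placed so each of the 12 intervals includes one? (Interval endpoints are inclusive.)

7

Sort by right endpoint; whenever an interval is uncovered, place a point at its right end.
Sorted: [1,2] [1,3] [0,4] [2,5] [3,6] [6,7] [8,9] [10,12] [16,19] [17,23] [24,26] [29,30]
{[1,2],[1,3],[0,4],[2,5]} hit by 2; {[3,6],[6,7]} hit by 6; {[8,9]} hit by 9; {[10,12]} hit by 12; {[16,19],[17,23]} hit by 19; {[24,26]} hit by 26; {[29,30]} hit by 30.
Points: 2, 6, 9, 12, 19, 26, 30 (7 total).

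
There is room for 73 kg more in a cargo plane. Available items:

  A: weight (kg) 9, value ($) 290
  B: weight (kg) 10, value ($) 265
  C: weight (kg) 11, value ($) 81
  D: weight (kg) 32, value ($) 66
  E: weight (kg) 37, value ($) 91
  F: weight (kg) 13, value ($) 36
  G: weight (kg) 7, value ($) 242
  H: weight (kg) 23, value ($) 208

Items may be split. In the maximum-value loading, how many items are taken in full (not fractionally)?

Ratios (sorted): G 34.57, A 32.22, B 26.50, H 9.04, C 7.36, F 2.77, E 2.46, D 2.06
take G (7 @ 242); take A (9 @ 290); take B (10 @ 265); take H (23 @ 208); take C (11 @ 81); take F (13 @ 36). Capacity used 73/73.
6 item(s) taken whole.

6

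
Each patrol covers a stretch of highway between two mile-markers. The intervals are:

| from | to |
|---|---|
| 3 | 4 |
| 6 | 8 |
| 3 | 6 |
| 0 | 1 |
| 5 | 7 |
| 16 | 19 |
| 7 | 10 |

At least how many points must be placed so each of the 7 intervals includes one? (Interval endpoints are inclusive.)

4

Process intervals by earliest right end; each time one isn't hit yet, stab at its right endpoint.
By right end: [0,1]  [3,4]  [3,6]  [5,7]  [6,8]  [7,10]  [16,19]
[0,1] uncovered → point at 1; [3,4] uncovered → point at 4; [5,7] uncovered → point at 7; [16,19] uncovered → point at 19.
Points: 1, 4, 7, 19 (4 total).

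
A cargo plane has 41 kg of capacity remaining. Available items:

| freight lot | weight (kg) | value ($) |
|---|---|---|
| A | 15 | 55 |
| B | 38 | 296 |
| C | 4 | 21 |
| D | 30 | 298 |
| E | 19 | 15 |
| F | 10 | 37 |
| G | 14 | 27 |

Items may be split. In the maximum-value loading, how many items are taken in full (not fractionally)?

1

Sort by value per unit weight and fill in that order.
Ratios (sorted): D 9.93, B 7.79, C 5.25, F 3.70, A 3.67, G 1.93, E 0.79
take D (30 @ 298); take 11/38 of B → 85.68. Capacity used 41/41.
1 item(s) taken whole; one partial (take 11/38 of B).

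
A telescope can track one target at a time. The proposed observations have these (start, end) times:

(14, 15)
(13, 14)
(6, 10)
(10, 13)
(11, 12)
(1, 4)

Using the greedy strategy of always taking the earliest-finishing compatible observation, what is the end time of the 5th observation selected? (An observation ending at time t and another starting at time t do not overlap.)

Sort by end time and greedily take each interval whose start is ≥ the last chosen end.
Sorted by end: (1,4)  (6,10)  (11,12)  (10,13)  (13,14)  (14,15)
take (1,4); take (6,10); take (11,12); skip (10,13); take (13,14); take (14,15).
Selected: (1,4) (6,10) (11,12) (13,14) (14,15)

15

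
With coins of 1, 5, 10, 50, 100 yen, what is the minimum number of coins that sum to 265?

5

265 = 2×100 + 1×50 + 1×10 + 1×5
Total coins = 2 + 1 + 1 + 1 = 5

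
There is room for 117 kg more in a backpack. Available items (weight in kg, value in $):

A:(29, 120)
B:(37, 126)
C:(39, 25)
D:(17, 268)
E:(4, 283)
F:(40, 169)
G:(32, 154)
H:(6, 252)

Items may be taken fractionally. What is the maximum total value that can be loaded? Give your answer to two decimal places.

1200.48

Greedy by value/weight ratio, highest first.
Order: E (283/4=70.75) > H (252/6=42.00) > D (268/17=15.76) > G (154/32=4.81) > F (169/40=4.22) > A (120/29=4.14) > B (126/37=3.41) > C (25/39=0.64)
Fill: take E (4 @ 283) → take H (6 @ 252) → take D (17 @ 268) → take G (32 @ 154) → take F (40 @ 169) → take 18/29 of A → 74.48; 117/117 used.
Total value = 1200.48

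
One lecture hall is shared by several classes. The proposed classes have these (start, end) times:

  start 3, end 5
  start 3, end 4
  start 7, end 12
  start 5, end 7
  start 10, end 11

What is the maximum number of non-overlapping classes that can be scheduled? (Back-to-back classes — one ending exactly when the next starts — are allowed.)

Sort by end time and greedily take each interval whose start is ≥ the last chosen end.
By end time: (3,4), (3,5), (5,7), (10,11), (7,12).
Pick (3,4); next start ≥ 4 → (5,7); next start ≥ 7 → (10,11).
Selected 3 classes.

3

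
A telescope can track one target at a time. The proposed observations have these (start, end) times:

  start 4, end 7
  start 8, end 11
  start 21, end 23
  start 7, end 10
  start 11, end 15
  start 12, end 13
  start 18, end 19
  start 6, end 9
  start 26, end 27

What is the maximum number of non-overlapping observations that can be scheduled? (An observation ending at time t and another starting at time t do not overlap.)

By end time: (4,7), (6,9), (7,10), (8,11), (12,13), (11,15), (18,19), (21,23), (26,27).
Pick (4,7); next start ≥ 7 → (7,10); next start ≥ 10 → (12,13); next start ≥ 13 → (18,19); next start ≥ 19 → (21,23); next start ≥ 23 → (26,27).
Selected 6 observations.

6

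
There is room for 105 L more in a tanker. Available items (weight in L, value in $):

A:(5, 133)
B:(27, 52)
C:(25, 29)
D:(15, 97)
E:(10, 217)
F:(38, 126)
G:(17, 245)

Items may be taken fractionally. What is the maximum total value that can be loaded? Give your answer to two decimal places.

856.52

Sort by value per unit weight and fill in that order.
Order: A (133/5=26.60) > E (217/10=21.70) > G (245/17=14.41) > D (97/15=6.47) > F (126/38=3.32) > B (52/27=1.93) > C (29/25=1.16)
Fill: take A (5 @ 133) → take E (10 @ 217) → take G (17 @ 245) → take D (15 @ 97) → take F (38 @ 126) → take 20/27 of B → 38.52; 105/105 used.
Total value = 856.52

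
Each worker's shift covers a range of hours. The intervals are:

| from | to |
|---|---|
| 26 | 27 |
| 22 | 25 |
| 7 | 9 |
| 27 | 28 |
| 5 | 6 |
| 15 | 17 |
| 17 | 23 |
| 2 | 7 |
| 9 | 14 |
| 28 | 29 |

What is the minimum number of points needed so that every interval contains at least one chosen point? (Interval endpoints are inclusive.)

6

Sort by right endpoint; whenever an interval is uncovered, place a point at its right end.
Sorted: [5,6] [2,7] [7,9] [9,14] [15,17] [17,23] [22,25] [26,27] [27,28] [28,29]
{[5,6],[2,7]} hit by 6; {[7,9],[9,14]} hit by 9; {[15,17],[17,23]} hit by 17; {[22,25]} hit by 25; {[26,27],[27,28]} hit by 27; {[28,29]} hit by 29.
Points: 6, 9, 17, 25, 27, 29 (6 total).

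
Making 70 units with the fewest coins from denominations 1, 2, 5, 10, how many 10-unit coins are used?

7

Use the largest denomination that fits, subtract, and repeat.
70 = 7×10
Count of 10: 7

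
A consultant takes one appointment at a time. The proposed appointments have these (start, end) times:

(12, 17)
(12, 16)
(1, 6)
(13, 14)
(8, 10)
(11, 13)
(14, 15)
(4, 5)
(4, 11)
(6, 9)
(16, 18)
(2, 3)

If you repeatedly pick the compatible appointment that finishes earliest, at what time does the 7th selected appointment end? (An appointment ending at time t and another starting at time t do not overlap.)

18

By end time: (2,3), (4,5), (1,6), (6,9), (8,10), (4,11), (11,13), (13,14), (14,15), (12,16), (12,17), (16,18).
Pick (2,3); next start ≥ 3 → (4,5); next start ≥ 5 → (6,9); next start ≥ 9 → (11,13); next start ≥ 13 → (13,14); next start ≥ 14 → (14,15); next start ≥ 15 → (16,18).
Selected: (2,3) (4,5) (6,9) (11,13) (13,14) (14,15) (16,18)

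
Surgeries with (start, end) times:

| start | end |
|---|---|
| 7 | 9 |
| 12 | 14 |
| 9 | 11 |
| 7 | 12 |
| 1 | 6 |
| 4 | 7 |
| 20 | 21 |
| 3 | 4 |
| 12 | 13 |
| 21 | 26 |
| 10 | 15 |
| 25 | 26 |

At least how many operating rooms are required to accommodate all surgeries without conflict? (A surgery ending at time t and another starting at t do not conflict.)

3

Events (time:±→running): 1:+→1 3:+→2 4:-→1 4:+→2 6:-→1 7:-→0 7:+→1 7:+→2 9:-→1 9:+→2 10:+→3 … peak 3.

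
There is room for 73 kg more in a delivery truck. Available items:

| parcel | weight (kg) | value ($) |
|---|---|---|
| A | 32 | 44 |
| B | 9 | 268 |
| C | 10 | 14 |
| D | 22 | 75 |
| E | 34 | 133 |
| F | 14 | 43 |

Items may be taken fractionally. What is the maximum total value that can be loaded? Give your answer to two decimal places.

500.57

Sort by value per unit weight and fill in that order.
Order: B (268/9=29.78) > E (133/34=3.91) > D (75/22=3.41) > F (43/14=3.07) > C (14/10=1.40) > A (44/32=1.38)
Fill: take B (9 @ 268) → take E (34 @ 133) → take D (22 @ 75) → take 8/14 of F → 24.57; 73/73 used.
Total value = 500.57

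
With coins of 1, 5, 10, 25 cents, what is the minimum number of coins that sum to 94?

Use the largest denomination that fits, subtract, and repeat.
94 − 3×25→19 − 1×10→9 − 1×5→4 − 4×1→0
Total coins = 3 + 1 + 1 + 4 = 9

9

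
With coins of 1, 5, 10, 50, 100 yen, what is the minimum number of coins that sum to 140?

140 − 1×100→40 − 4×10→0
Total coins = 1 + 4 = 5

5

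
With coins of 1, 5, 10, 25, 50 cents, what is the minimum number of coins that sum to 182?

182 = 3×50 + 1×25 + 1×5 + 2×1
Total coins = 3 + 1 + 1 + 2 = 7

7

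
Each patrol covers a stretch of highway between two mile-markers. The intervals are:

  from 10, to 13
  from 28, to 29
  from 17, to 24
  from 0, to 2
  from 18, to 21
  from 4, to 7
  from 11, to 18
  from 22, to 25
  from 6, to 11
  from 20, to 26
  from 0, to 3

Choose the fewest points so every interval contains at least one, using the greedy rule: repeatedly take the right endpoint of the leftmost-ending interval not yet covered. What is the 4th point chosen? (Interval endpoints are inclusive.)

21

Sort by right endpoint; whenever an interval is uncovered, place a point at its right end.
Sorted: [0,2] [0,3] [4,7] [6,11] [10,13] [11,18] [18,21] [17,24] [22,25] [20,26] [28,29]
{[0,2],[0,3]} hit by 2; {[4,7],[6,11]} hit by 7; {[10,13],[11,18]} hit by 13; {[18,21],[17,24]} hit by 21; {[22,25],[20,26]} hit by 25; {[28,29]} hit by 29.
Points: 2, 7, 13, 21, 25, 29 (6 total).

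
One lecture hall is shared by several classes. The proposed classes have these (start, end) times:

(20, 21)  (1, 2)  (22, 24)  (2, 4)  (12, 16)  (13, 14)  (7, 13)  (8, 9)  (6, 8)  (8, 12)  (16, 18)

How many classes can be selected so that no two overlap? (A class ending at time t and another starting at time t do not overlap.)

By end time: (1,2), (2,4), (6,8), (8,9), (8,12), (7,13), (13,14), (12,16), (16,18), (20,21), (22,24).
Pick (1,2); next start ≥ 2 → (2,4); next start ≥ 4 → (6,8); next start ≥ 8 → (8,9); next start ≥ 9 → (13,14); next start ≥ 14 → (16,18); next start ≥ 18 → (20,21); next start ≥ 21 → (22,24).
Selected 8 classes.

8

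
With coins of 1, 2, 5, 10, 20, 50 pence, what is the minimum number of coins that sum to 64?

Use the largest denomination that fits, subtract, and repeat.
64 − 1×50→14 − 1×10→4 − 2×2→0
Total coins = 1 + 1 + 2 = 4

4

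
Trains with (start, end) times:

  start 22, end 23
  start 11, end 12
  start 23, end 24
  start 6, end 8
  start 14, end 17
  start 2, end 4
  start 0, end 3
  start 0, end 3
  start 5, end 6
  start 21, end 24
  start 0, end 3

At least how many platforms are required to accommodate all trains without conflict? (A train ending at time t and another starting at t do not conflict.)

Count concurrent intervals with a sweep; the peak is the room count.
starts: [0, 0, 0, 2, 5, 6, 11, 14, 21, 22, 23]
ends:   [3, 3, 3, 4, 6, 8, 12, 17, 23, 24, 24]
s0→1 s0→2 s0→3 s2→4  — peak 4.

4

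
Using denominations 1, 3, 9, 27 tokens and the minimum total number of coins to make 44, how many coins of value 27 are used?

1

Use the largest denomination that fits, subtract, and repeat.
44 − 1×27→17 − 1×9→8 − 2×3→2 − 2×1→0
Count of 27: 1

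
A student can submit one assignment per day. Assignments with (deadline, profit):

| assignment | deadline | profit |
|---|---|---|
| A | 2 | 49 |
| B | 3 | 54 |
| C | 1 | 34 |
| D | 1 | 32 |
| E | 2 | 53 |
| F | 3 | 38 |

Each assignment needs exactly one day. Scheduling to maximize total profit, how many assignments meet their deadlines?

Profit order: B=54 E=53 A=49 F=38 C=34 D=32
Assign: B→slot 3, E→slot 2, A→slot 1, F skipped, C skipped, D skipped.
Slots: [1:A] [2:E] [3:B]
3 of 6 scheduled.

3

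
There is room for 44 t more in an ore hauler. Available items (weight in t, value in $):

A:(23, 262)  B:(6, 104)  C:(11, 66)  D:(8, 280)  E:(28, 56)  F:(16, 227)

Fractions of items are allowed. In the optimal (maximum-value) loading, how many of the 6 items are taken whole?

3

Greedy by value/weight ratio, highest first.
Order: D (280/8=35.00) > B (104/6=17.33) > F (227/16=14.19) > A (262/23=11.39) > C (66/11=6.00) > E (56/28=2.00)
Fill: take D (8 @ 280) → take B (6 @ 104) → take F (16 @ 227) → take 14/23 of A → 159.48; 44/44 used.
3 item(s) taken whole; one partial (take 14/23 of A).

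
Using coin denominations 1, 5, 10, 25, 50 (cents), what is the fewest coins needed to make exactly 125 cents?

3

Use the largest denomination that fits, subtract, and repeat.
125 − 2×50→25 − 1×25→0
Total coins = 2 + 1 = 3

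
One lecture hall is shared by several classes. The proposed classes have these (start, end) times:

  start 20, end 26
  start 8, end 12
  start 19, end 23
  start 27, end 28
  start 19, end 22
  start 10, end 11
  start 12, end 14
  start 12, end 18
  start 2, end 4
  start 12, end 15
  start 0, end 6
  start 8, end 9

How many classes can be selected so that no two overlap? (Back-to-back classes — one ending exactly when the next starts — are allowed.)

6

By end time: (2,4), (0,6), (8,9), (10,11), (8,12), (12,14), (12,15), (12,18), (19,22), (19,23), (20,26), (27,28).
Pick (2,4); next start ≥ 4 → (8,9); next start ≥ 9 → (10,11); next start ≥ 11 → (12,14); next start ≥ 14 → (19,22); next start ≥ 22 → (27,28).
Selected 6 classes.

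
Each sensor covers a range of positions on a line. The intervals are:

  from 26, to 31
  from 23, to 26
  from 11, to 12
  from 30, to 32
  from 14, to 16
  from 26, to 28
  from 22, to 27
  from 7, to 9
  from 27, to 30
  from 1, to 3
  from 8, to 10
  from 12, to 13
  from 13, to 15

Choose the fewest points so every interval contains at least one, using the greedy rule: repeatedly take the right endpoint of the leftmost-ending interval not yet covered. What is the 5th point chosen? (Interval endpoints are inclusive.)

26

Process intervals by earliest right end; each time one isn't hit yet, stab at its right endpoint.
By right end: [1,3]  [7,9]  [8,10]  [11,12]  [12,13]  [13,15]  [14,16]  [23,26]  [22,27]  [26,28]  [27,30]  [26,31]  [30,32]
[1,3] uncovered → point at 3; [7,9] uncovered → point at 9; [11,12] uncovered → point at 12; [13,15] uncovered → point at 15; [23,26] uncovered → point at 26; [27,30] uncovered → point at 30.
Points: 3, 9, 12, 15, 26, 30 (6 total).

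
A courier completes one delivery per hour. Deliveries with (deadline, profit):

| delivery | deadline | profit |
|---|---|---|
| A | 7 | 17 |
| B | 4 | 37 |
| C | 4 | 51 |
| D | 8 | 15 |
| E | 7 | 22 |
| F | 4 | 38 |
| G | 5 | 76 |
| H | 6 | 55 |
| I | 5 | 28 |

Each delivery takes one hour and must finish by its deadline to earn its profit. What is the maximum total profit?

Sort by profit descending; place each in the latest free slot ≤ its deadline.
Profit order: G=76 H=55 C=51 F=38 B=37 I=28 E=22 A=17 D=15
Assign: G→slot 5, H→slot 6, C→slot 4, F→slot 3, B→slot 2, I→slot 1, E→slot 7, A skipped, D→slot 8.
Slots: [1:I] [2:B] [3:F] [4:C] [5:G] [6:H] [7:E] [8:D]
Profit = 28 + 37 + 38 + 51 + 76 + 55 + 22 + 15 = 322

322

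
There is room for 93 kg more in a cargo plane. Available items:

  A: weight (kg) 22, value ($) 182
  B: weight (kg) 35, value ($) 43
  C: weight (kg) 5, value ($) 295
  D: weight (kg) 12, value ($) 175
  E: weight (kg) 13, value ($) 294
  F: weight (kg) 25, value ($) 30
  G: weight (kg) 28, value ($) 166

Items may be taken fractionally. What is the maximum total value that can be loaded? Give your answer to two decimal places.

1127.97

Greedy by value/weight ratio, highest first.
Ratios (sorted): C 59.00, E 22.62, D 14.58, A 8.27, G 5.93, B 1.23, F 1.20
take C (5 @ 295); take E (13 @ 294); take D (12 @ 175); take A (22 @ 182); take G (28 @ 166); take 13/35 of B → 15.97. Capacity used 93/93.
Total value = 1127.97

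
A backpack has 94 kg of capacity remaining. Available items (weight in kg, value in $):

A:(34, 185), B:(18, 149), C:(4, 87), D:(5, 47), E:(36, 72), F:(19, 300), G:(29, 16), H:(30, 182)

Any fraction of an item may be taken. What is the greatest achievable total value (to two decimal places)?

Order: C (87/4=21.75) > F (300/19=15.79) > D (47/5=9.40) > B (149/18=8.28) > H (182/30=6.07) > A (185/34=5.44) > E (72/36=2.00) > G (16/29=0.55)
Fill: take C (4 @ 87) → take F (19 @ 300) → take D (5 @ 47) → take B (18 @ 149) → take H (30 @ 182) → take 18/34 of A → 97.94; 94/94 used.
Total value = 862.94

862.94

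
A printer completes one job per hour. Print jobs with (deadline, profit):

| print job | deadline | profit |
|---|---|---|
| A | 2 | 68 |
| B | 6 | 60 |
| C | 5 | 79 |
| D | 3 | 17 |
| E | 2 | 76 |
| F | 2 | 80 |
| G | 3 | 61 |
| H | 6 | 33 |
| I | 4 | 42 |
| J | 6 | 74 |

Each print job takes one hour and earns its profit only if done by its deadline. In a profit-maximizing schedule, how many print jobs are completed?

6

Sort by profit descending; place each in the latest free slot ≤ its deadline.
Profit order: F=80 C=79 E=76 J=74 A=68 G=61 B=60 I=42 H=33 D=17
Assign: F→slot 2, C→slot 5, E→slot 1, J→slot 6, A skipped, G→slot 3, B→slot 4, I skipped, H skipped, D skipped.
Slots: [1:E] [2:F] [3:G] [4:B] [5:C] [6:J]
6 of 10 scheduled.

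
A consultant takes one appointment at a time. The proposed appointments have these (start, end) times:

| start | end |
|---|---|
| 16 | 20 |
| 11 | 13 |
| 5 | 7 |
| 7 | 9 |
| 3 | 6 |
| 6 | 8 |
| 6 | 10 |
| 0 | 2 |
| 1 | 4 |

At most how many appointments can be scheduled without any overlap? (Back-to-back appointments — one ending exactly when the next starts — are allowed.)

Greedy by earliest finish: after sorting by end time, pick each interval compatible with the last pick.
Sorted by end: (0,2)  (1,4)  (3,6)  (5,7)  (6,8)  (7,9)  (6,10)  (11,13)  (16,20)
take (0,2); skip (1,4); take (3,6); skip (5,7); take (6,8); skip (6,10); take (11,13); take (16,20).
Selected 5 appointments.

5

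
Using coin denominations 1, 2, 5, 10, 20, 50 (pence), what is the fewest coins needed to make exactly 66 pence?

Greedy: take as many of the largest coin as possible, then repeat with the remainder.
66 − 1×50→16 − 1×10→6 − 1×5→1 − 1×1→0
Total coins = 1 + 1 + 1 + 1 = 4

4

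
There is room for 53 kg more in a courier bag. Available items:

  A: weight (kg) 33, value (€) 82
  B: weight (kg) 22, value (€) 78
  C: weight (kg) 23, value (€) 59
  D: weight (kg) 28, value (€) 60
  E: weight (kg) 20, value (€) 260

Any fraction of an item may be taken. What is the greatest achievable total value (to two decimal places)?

366.22

Sort by value per unit weight and fill in that order.
Ratios (sorted): E 13.00, B 3.55, C 2.57, A 2.48, D 2.14
take E (20 @ 260); take B (22 @ 78); take 11/23 of C → 28.22. Capacity used 53/53.
Total value = 366.22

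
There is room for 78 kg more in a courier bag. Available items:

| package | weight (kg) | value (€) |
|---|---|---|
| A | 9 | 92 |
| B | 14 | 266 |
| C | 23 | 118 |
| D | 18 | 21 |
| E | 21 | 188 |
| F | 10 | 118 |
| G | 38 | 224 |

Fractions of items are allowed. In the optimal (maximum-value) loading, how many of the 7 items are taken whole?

4

Ratios (sorted): B 19.00, F 11.80, A 10.22, E 8.95, G 5.89, C 5.13, D 1.17
take B (14 @ 266); take F (10 @ 118); take A (9 @ 92); take E (21 @ 188); take 24/38 of G → 141.47. Capacity used 78/78.
4 item(s) taken whole; one partial (take 24/38 of G).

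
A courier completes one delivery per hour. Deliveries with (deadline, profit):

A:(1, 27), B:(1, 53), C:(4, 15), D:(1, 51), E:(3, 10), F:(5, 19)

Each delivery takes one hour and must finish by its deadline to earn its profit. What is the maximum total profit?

By profit: B(d1,53), D(d1,51), A(d1,27), F(d5,19), C(d4,15), E(d3,10)
B→slot 1; D skipped; A skipped; F→slot 5; C→slot 4; E→slot 3.
Profit = 53 + 10 + 15 + 19 = 97

97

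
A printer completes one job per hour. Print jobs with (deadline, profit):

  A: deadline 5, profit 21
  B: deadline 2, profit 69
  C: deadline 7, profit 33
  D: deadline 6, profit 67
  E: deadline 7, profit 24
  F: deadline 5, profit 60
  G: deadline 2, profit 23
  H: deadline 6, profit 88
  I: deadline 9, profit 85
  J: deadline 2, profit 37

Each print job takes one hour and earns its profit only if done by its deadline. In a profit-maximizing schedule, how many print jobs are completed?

8

Take jobs in profit order; each goes to the latest open slot no later than its deadline.
By profit: H(d6,88), I(d9,85), B(d2,69), D(d6,67), F(d5,60), J(d2,37), C(d7,33), E(d7,24), G(d2,23), A(d5,21)
H→slot 6; I→slot 9; B→slot 2; D→slot 5; F→slot 4; J→slot 1; C→slot 7; E→slot 3; G skipped; A skipped.
8 of 10 scheduled.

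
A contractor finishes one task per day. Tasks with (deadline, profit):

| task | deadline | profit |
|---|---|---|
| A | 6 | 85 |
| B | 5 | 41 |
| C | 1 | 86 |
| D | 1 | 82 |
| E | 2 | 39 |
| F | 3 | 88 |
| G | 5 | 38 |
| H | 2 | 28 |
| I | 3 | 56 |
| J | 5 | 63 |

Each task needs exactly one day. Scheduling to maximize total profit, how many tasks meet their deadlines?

6

Profit order: F=88 C=86 A=85 D=82 J=63 I=56 B=41 E=39 G=38 H=28
Assign: F→slot 3, C→slot 1, A→slot 6, D skipped, J→slot 5, I→slot 2, B→slot 4, E skipped, G skipped, H skipped.
Slots: [1:C] [2:I] [3:F] [4:B] [5:J] [6:A]
6 of 10 scheduled.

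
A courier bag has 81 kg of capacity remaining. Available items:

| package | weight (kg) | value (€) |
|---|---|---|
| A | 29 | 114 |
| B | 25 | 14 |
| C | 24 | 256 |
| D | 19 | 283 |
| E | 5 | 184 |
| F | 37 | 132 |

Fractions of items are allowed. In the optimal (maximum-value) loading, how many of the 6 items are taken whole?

Greedy by value/weight ratio, highest first.
Order: E (184/5=36.80) > D (283/19=14.89) > C (256/24=10.67) > A (114/29=3.93) > F (132/37=3.57) > B (14/25=0.56)
Fill: take E (5 @ 184) → take D (19 @ 283) → take C (24 @ 256) → take A (29 @ 114) → take 4/37 of F → 14.27; 81/81 used.
4 item(s) taken whole; one partial (take 4/37 of F).

4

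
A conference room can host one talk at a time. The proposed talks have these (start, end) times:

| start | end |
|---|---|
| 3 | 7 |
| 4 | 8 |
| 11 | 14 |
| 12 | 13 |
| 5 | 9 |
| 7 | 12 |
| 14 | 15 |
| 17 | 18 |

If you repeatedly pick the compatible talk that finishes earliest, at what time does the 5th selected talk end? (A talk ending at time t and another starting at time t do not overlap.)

18

By end time: (3,7), (4,8), (5,9), (7,12), (12,13), (11,14), (14,15), (17,18).
Pick (3,7); next start ≥ 7 → (7,12); next start ≥ 12 → (12,13); next start ≥ 13 → (14,15); next start ≥ 15 → (17,18).
Selected: (3,7) (7,12) (12,13) (14,15) (17,18)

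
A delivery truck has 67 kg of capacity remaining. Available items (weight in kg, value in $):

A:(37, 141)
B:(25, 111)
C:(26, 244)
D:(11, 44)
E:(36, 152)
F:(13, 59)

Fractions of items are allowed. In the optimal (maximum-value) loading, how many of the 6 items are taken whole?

Greedy by value/weight ratio, highest first.
Ratios (sorted): C 9.38, F 4.54, B 4.44, E 4.22, D 4.00, A 3.81
take C (26 @ 244); take F (13 @ 59); take B (25 @ 111); take 3/36 of E → 12.67. Capacity used 67/67.
3 item(s) taken whole; one partial (take 3/36 of E).

3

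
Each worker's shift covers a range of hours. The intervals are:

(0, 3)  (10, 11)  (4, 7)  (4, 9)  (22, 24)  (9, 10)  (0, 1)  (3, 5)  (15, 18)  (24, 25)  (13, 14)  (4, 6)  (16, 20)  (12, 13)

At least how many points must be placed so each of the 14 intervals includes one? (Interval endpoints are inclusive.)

6

Sorted: [0,1] [0,3] [3,5] [4,6] [4,7] [4,9] [9,10] [10,11] [12,13] [13,14] [15,18] [16,20] [22,24] [24,25]
{[0,1],[0,3]} hit by 1; {[3,5],[4,6],[4,7],[4,9]} hit by 5; {[9,10],[10,11]} hit by 10; {[12,13],[13,14]} hit by 13; {[15,18],[16,20]} hit by 18; {[22,24],[24,25]} hit by 24.
Points: 1, 5, 10, 13, 18, 24 (6 total).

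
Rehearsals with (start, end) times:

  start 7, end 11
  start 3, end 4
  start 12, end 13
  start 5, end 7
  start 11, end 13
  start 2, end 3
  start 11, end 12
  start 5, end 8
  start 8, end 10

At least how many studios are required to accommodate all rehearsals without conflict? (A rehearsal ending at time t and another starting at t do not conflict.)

2

The answer is the maximum number of intervals overlapping at any instant.
Events (time:±→running): 2:+→1 3:-→0 3:+→1 4:-→0 5:+→1 5:+→2 … peak 2.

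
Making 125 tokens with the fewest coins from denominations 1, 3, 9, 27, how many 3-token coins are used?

125 − 4×27→17 − 1×9→8 − 2×3→2 − 2×1→0
Count of 3: 2

2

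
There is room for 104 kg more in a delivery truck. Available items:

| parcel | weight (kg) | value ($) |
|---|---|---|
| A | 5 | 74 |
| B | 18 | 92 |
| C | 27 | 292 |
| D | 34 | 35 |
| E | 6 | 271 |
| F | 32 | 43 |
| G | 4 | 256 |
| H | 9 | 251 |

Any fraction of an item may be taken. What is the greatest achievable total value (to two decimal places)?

Order: G (256/4=64.00) > E (271/6=45.17) > H (251/9=27.89) > A (74/5=14.80) > C (292/27=10.81) > B (92/18=5.11) > F (43/32=1.34) > D (35/34=1.03)
Fill: take G (4 @ 256) → take E (6 @ 271) → take H (9 @ 251) → take A (5 @ 74) → take C (27 @ 292) → take B (18 @ 92) → take F (32 @ 43) → take 3/34 of D → 3.09; 104/104 used.
Total value = 1282.09

1282.09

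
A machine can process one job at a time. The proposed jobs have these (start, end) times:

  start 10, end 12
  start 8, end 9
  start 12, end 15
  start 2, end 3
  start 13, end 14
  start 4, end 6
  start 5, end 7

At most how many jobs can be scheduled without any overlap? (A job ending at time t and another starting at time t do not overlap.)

5

Greedy by earliest finish: after sorting by end time, pick each interval compatible with the last pick.
By end time: (2,3), (4,6), (5,7), (8,9), (10,12), (13,14), (12,15).
Pick (2,3); next start ≥ 3 → (4,6); next start ≥ 6 → (8,9); next start ≥ 9 → (10,12); next start ≥ 12 → (13,14).
Selected 5 jobs.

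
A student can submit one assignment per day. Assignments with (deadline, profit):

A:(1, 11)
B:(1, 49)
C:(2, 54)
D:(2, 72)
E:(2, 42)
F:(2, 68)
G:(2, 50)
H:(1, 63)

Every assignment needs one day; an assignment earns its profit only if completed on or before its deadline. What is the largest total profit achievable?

140

Profit order: D=72 F=68 H=63 C=54 G=50 B=49 E=42 A=11
Assign: D→slot 2, F→slot 1, H skipped, C skipped, G skipped, B skipped, E skipped, A skipped.
Slots: [1:F] [2:D]
Profit = 68 + 72 = 140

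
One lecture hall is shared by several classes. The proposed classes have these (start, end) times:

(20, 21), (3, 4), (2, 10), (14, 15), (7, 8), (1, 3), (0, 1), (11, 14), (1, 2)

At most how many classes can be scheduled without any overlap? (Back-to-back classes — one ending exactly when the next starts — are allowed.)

Sorted by end: (0,1)  (1,2)  (1,3)  (3,4)  (7,8)  (2,10)  (11,14)  (14,15)  (20,21)
take (0,1); take (1,2); skip (1,3); take (3,4); take (7,8); skip (2,10); take (11,14); take (14,15); take (20,21).
Selected 7 classes.

7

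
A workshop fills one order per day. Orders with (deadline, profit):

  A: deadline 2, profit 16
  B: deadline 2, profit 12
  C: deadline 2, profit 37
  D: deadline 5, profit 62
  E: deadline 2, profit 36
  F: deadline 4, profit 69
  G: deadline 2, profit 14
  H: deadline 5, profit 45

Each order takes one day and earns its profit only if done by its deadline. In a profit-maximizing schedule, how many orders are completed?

Profit order: F=69 D=62 H=45 C=37 E=36 A=16 G=14 B=12
Assign: F→slot 4, D→slot 5, H→slot 3, C→slot 2, E→slot 1, A skipped, G skipped, B skipped.
Slots: [1:E] [2:C] [3:H] [4:F] [5:D]
5 of 8 scheduled.

5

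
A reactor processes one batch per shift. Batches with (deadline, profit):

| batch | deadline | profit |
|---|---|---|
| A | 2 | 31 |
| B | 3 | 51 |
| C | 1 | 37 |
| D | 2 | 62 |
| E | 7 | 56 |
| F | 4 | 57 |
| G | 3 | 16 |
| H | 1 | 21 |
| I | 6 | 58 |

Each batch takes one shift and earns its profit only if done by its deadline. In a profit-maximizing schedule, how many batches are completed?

6

Sort by profit descending; place each in the latest free slot ≤ its deadline.
By profit: D(d2,62), I(d6,58), F(d4,57), E(d7,56), B(d3,51), C(d1,37), A(d2,31), H(d1,21), G(d3,16)
D→slot 2; I→slot 6; F→slot 4; E→slot 7; B→slot 3; C→slot 1; A skipped; H skipped; G skipped.
6 of 9 scheduled.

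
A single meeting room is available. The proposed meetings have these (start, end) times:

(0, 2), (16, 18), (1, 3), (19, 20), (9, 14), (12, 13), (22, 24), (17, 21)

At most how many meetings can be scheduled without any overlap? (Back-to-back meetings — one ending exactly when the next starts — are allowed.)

5

Order by finish time; keep every interval that doesn't clash with the previous kept one.
Sorted by end: (0,2)  (1,3)  (12,13)  (9,14)  (16,18)  (19,20)  (17,21)  (22,24)
take (0,2); take (12,13); take (16,18); take (19,20); take (22,24).
Selected 5 meetings.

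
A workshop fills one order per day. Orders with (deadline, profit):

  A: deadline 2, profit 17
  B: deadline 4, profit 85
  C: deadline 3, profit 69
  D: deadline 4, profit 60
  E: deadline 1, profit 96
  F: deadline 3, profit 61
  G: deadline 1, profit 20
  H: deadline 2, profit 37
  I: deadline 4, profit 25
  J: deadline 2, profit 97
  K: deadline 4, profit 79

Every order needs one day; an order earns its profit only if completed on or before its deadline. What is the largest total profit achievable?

Take jobs in profit order; each goes to the latest open slot no later than its deadline.
By profit: J(d2,97), E(d1,96), B(d4,85), K(d4,79), C(d3,69), F(d3,61), D(d4,60), H(d2,37), I(d4,25), G(d1,20), A(d2,17)
J→slot 2; E→slot 1; B→slot 4; K→slot 3; C skipped; F skipped; D skipped; H skipped; I skipped; G skipped; A skipped.
Profit = 96 + 97 + 79 + 85 = 357

357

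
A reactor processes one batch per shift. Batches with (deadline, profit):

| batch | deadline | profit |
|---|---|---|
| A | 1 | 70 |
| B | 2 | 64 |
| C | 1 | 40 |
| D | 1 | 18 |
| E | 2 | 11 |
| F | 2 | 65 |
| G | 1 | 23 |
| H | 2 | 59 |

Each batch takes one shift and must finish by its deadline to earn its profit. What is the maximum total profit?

Take jobs in profit order; each goes to the latest open slot no later than its deadline.
By profit: A(d1,70), F(d2,65), B(d2,64), H(d2,59), C(d1,40), G(d1,23), D(d1,18), E(d2,11)
A→slot 1; F→slot 2; B skipped; H skipped; C skipped; G skipped; D skipped; E skipped.
Profit = 70 + 65 = 135

135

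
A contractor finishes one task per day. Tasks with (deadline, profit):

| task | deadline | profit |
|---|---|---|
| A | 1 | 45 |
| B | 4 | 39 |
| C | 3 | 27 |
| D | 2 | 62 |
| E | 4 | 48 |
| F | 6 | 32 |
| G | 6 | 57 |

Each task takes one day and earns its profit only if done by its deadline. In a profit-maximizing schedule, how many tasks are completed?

6

By profit: D(d2,62), G(d6,57), E(d4,48), A(d1,45), B(d4,39), F(d6,32), C(d3,27)
D→slot 2; G→slot 6; E→slot 4; A→slot 1; B→slot 3; F→slot 5; C skipped.
6 of 7 scheduled.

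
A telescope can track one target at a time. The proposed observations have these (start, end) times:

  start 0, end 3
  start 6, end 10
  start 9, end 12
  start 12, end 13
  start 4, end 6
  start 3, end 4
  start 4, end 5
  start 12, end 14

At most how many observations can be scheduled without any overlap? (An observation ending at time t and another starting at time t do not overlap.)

Sorted by end: (0,3)  (3,4)  (4,5)  (4,6)  (6,10)  (9,12)  (12,13)  (12,14)
take (0,3); take (3,4); take (4,5); skip (4,6); take (6,10); take (12,13).
Selected 5 observations.

5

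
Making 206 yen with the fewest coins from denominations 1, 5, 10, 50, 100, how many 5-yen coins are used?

1

Greedy: take as many of the largest coin as possible, then repeat with the remainder.
206 − 2×100→6 − 1×5→1 − 1×1→0
Count of 5: 1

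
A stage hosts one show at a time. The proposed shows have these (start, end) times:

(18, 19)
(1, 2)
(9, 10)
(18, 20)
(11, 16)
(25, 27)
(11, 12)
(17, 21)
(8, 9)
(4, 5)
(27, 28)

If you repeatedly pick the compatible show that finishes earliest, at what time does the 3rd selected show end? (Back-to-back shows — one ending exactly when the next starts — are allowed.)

9

By end time: (1,2), (4,5), (8,9), (9,10), (11,12), (11,16), (18,19), (18,20), (17,21), (25,27), (27,28).
Pick (1,2); next start ≥ 2 → (4,5); next start ≥ 5 → (8,9); next start ≥ 9 → (9,10); next start ≥ 10 → (11,12); next start ≥ 12 → (18,19); next start ≥ 19 → (25,27); next start ≥ 27 → (27,28).
Selected: (1,2) (4,5) (8,9) (9,10) (11,12) (18,19) (25,27) (27,28)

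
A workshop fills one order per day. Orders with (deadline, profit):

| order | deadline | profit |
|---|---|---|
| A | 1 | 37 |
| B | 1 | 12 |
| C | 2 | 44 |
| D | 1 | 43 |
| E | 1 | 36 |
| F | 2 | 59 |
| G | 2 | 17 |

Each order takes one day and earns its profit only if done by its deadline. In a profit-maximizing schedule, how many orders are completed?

2

Sort by profit descending; place each in the latest free slot ≤ its deadline.
Profit order: F=59 C=44 D=43 A=37 E=36 G=17 B=12
Assign: F→slot 2, C→slot 1, D skipped, A skipped, E skipped, G skipped, B skipped.
Slots: [1:C] [2:F]
2 of 7 scheduled.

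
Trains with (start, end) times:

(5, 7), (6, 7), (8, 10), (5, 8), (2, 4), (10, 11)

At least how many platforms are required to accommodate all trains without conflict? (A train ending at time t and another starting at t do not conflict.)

3

The answer is the maximum number of intervals overlapping at any instant.
Events (time:±→running): 2:+→1 4:-→0 5:+→1 5:+→2 6:+→3 … peak 3.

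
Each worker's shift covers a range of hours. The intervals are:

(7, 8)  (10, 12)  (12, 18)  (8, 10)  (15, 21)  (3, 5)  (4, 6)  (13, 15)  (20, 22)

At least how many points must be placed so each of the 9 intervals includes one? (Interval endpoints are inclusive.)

5

Sort by right endpoint; whenever an interval is uncovered, place a point at its right end.
By right end: [3,5]  [4,6]  [7,8]  [8,10]  [10,12]  [13,15]  [12,18]  [15,21]  [20,22]
[3,5] uncovered → point at 5; [7,8] uncovered → point at 8; [10,12] uncovered → point at 12; [13,15] uncovered → point at 15; [20,22] uncovered → point at 22.
Points: 5, 8, 12, 15, 22 (5 total).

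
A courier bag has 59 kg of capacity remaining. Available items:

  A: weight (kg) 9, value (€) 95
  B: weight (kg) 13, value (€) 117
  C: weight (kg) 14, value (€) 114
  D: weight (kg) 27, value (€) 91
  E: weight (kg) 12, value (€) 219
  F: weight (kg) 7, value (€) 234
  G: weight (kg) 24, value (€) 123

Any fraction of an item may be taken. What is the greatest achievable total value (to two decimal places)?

799.50

Sort by value per unit weight and fill in that order.
Order: F (234/7=33.43) > E (219/12=18.25) > A (95/9=10.56) > B (117/13=9.00) > C (114/14=8.14) > G (123/24=5.12) > D (91/27=3.37)
Fill: take F (7 @ 234) → take E (12 @ 219) → take A (9 @ 95) → take B (13 @ 117) → take C (14 @ 114) → take 4/24 of G → 20.50; 59/59 used.
Total value = 799.50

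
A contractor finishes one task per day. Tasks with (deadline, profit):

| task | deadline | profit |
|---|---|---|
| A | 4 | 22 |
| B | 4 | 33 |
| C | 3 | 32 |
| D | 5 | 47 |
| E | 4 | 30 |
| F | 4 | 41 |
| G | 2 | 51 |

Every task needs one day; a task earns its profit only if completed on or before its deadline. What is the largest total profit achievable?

204

By profit: G(d2,51), D(d5,47), F(d4,41), B(d4,33), C(d3,32), E(d4,30), A(d4,22)
G→slot 2; D→slot 5; F→slot 4; B→slot 3; C→slot 1; E skipped; A skipped.
Profit = 32 + 51 + 33 + 41 + 47 = 204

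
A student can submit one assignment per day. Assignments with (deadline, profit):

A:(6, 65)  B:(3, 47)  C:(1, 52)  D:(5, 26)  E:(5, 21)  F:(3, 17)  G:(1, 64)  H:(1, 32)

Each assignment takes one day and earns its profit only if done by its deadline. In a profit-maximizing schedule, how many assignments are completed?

6

Sort by profit descending; place each in the latest free slot ≤ its deadline.
By profit: A(d6,65), G(d1,64), C(d1,52), B(d3,47), H(d1,32), D(d5,26), E(d5,21), F(d3,17)
A→slot 6; G→slot 1; C skipped; B→slot 3; H skipped; D→slot 5; E→slot 4; F→slot 2.
6 of 8 scheduled.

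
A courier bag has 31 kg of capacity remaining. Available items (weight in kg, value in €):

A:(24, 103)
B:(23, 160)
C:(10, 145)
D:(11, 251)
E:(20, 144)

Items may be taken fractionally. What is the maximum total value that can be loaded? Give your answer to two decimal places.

Sort by value per unit weight and fill in that order.
Ratios (sorted): D 22.82, C 14.50, E 7.20, B 6.96, A 4.29
take D (11 @ 251); take C (10 @ 145); take 10/20 of E → 72.00. Capacity used 31/31.
Total value = 468.00

468.00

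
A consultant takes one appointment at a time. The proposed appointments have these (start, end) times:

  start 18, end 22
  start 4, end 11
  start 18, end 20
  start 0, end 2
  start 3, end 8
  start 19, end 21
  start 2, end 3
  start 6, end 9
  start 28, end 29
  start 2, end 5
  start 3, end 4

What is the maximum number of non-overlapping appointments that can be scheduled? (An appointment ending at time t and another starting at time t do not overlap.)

Sort by end time and greedily take each interval whose start is ≥ the last chosen end.
By end time: (0,2), (2,3), (3,4), (2,5), (3,8), (6,9), (4,11), (18,20), (19,21), (18,22), (28,29).
Pick (0,2); next start ≥ 2 → (2,3); next start ≥ 3 → (3,4); next start ≥ 4 → (6,9); next start ≥ 9 → (18,20); next start ≥ 20 → (28,29).
Selected 6 appointments.

6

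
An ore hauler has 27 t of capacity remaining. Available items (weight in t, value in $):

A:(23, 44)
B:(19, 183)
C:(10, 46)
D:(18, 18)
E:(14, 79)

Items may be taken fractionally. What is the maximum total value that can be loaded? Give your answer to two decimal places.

228.14

Order: B (183/19=9.63) > E (79/14=5.64) > C (46/10=4.60) > A (44/23=1.91) > D (18/18=1.00)
Fill: take B (19 @ 183) → take 8/14 of E → 45.14; 27/27 used.
Total value = 228.14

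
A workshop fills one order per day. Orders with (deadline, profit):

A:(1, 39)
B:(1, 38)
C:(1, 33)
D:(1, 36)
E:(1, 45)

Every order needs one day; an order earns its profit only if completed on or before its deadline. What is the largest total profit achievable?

45

By profit: E(d1,45), A(d1,39), B(d1,38), D(d1,36), C(d1,33)
E→slot 1; A skipped; B skipped; D skipped; C skipped.
Profit = 45 = 45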